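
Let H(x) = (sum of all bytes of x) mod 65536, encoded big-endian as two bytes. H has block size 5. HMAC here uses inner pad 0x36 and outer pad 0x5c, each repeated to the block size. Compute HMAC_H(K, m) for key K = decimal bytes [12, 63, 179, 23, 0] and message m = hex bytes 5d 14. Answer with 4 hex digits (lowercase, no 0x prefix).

02da

Key decimal bytes [12, 63, 179, 23, 0] = 0c 3f b3 17 00 is exactly B = 5 bytes: K' = 0c 3f b3 17 00.
K' ⊕ ipad = 3a 09 85 21 36.  K' ⊕ opad = 50 63 ef 4b 5c.
Inner input = (K'⊕ipad) ∥ m = 3a 09 85 21 36 ∥ 5d 14.
Inner hash: sum = 58+9+133+33+54+93+20 = 400 → 01 90.
Outer input = (K'⊕opad) ∥ inner = 50 63 ef 4b 5c ∥ 01 90.
Outer hash (tag): sum = 80+99+239+75+92+1+144 = 730 → 02 da.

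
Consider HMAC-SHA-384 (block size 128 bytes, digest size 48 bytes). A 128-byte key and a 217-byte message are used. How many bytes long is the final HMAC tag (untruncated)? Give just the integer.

The tag is one SHA-384 digest: 48 bytes.

48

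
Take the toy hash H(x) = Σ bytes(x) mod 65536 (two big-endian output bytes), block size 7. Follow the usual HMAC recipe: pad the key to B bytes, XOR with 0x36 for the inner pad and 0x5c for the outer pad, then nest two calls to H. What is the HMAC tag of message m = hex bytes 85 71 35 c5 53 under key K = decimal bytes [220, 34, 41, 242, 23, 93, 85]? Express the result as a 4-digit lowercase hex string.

Key decimal bytes [220, 34, 41, 242, 23, 93, 85] = dc 22 29 f2 17 5d 55 is exactly B = 7 bytes: K' = dc 22 29 f2 17 5d 55.
K' ⊕ ipad = ea 14 1f c4 21 6b 63.  K' ⊕ opad = 80 7e 75 ae 4b 01 09.
Inner input = (K'⊕ipad) ∥ m = ea 14 1f c4 21 6b 63 ∥ 85 71 35 c5 53.
Inner hash: sum = 234+20+31+196+33+107+99+133+113+53+197+83 = 1299 → 05 13.
Outer input = (K'⊕opad) ∥ inner = 80 7e 75 ae 4b 01 09 ∥ 05 13.
Outer hash (tag): sum = 128+126+117+174+75+1+9+5+19 = 654 → 02 8e.

028e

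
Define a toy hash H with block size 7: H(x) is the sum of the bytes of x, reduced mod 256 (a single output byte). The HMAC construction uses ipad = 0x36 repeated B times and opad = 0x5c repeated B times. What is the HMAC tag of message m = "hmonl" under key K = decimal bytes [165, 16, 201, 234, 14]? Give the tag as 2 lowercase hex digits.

Key decimal bytes [165, 16, 201, 234, 14] = a5 10 c9 ea 0e is 5 bytes ≤ B = 7; zero-pad to 7 bytes: K' = a5 10 c9 ea 0e 00 00.
K' ⊕ ipad = 93 26 ff dc 38 36 36.  K' ⊕ opad = f9 4c 95 b6 52 5c 5c.
Inner input = (K'⊕ipad) ∥ m = 93 26 ff dc 38 36 36 ∥ 68 6d 6f 6e 6c.
Inner hash: sum = 147+38+255+220+56+54+54+104+109+111+110+108 = 1366; mod 256 = 86 → 56.
Outer input = (K'⊕opad) ∥ inner = f9 4c 95 b6 52 5c 5c ∥ 56.
Outer hash (tag): sum = 249+76+149+182+82+92+92+86 = 1008; mod 256 = 240 → f0.

f0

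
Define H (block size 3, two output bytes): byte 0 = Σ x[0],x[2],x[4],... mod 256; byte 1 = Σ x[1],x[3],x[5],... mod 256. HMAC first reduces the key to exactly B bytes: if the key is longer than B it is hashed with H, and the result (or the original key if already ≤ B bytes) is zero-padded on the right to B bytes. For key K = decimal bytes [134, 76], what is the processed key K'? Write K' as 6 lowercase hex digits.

Key decimal bytes [134, 76] = 86 4c is 2 bytes ≤ B = 3; zero-pad to 3 bytes: K' = 86 4c 00.

864c00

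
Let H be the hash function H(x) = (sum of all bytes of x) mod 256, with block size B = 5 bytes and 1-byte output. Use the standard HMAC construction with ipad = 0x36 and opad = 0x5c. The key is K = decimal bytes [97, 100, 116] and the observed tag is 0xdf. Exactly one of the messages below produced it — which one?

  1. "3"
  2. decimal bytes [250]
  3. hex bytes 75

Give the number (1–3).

1

Key decimal bytes [97, 100, 116] = 61 64 74 is 3 bytes ≤ B = 5; zero-pad to 5 bytes: K' = 61 64 74 00 00.
K' ⊕ ipad = 57 52 42 36 36; K' ⊕ opad = 3d 38 28 5c 5c.
m1: inner = H(57 52 42 36 36 33) = 8a; tag = H(3d 38 28 5c 5c 8a) = df ← matches
m2: inner = H(57 52 42 36 36 fa) = 51; tag = H(3d 38 28 5c 5c 51) = a6
m3: inner = H(57 52 42 36 36 75) = cc; tag = H(3d 38 28 5c 5c cc) = 21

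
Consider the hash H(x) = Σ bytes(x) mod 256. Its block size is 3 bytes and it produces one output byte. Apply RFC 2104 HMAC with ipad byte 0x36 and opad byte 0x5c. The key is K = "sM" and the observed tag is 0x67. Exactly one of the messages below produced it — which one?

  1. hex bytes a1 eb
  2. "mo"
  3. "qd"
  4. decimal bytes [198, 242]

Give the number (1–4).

Key "sM" = 73 4d is 2 bytes ≤ B = 3; zero-pad to 3 bytes: K' = 73 4d 00.
K' ⊕ ipad = 45 7b 36; K' ⊕ opad = 2f 11 5c.
m1: inner = H(45 7b 36 a1 eb) = 82; tag = H(2f 11 5c 82) = 1e
m2: inner = H(45 7b 36 6d 6f) = d2; tag = H(2f 11 5c d2) = 6e
m3: inner = H(45 7b 36 71 64) = cb; tag = H(2f 11 5c cb) = 67 ← matches
m4: inner = H(45 7b 36 c6 f2) = ae; tag = H(2f 11 5c ae) = 4a

3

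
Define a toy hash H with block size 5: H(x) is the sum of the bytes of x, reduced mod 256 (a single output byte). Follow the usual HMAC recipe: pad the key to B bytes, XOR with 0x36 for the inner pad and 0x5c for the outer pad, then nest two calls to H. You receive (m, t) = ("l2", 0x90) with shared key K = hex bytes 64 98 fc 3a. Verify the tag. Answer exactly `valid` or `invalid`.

Key hex bytes 64 98 fc 3a is 4 bytes ≤ B = 5; zero-pad to 5 bytes: K' = 64 98 fc 3a 00.
K' ⊕ ipad = 52 ae ca 0c 36; K' ⊕ opad = 38 c4 a0 66 5c.
Inner hash: sum = 82+174+202+12+54+108+50 = 682; mod 256 = 170 → aa.
Outer hash (recomputed tag): sum = 56+196+160+102+92+170 = 776; mod 256 = 8 → 08.
Recomputed tag = 08; claimed = 90 → mismatch.

invalid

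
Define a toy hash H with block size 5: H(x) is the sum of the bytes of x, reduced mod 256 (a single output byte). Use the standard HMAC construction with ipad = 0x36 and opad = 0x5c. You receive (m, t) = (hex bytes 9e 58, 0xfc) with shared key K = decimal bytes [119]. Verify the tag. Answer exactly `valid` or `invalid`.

invalid

Key decimal bytes [119] = 77 is 1 byte ≤ B = 5; zero-pad to 5 bytes: K' = 77 00 00 00 00.
K' ⊕ ipad = 41 36 36 36 36; K' ⊕ opad = 2b 5c 5c 5c 5c.
Inner hash: sum = 65+54+54+54+54+158+88 = 527; mod 256 = 15 → 0f.
Outer hash (recomputed tag): sum = 43+92+92+92+92+15 = 426; mod 256 = 170 → aa.
Recomputed tag = aa; claimed = fc → mismatch.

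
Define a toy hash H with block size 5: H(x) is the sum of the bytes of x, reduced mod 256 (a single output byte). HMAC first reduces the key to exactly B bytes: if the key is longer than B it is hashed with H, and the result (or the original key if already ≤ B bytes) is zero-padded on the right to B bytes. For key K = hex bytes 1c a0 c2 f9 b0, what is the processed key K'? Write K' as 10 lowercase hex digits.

Key hex bytes 1c a0 c2 f9 b0 is exactly B = 5 bytes: K' = 1c a0 c2 f9 b0.

1ca0c2f9b0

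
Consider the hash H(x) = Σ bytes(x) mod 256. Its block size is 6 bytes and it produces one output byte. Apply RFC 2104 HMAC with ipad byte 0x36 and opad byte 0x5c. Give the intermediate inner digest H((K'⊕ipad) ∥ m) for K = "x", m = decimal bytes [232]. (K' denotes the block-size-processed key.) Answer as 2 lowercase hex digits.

Key "x" = 78 is 1 byte ≤ B = 6; zero-pad to 6 bytes: K' = 78 00 00 00 00 00.
K' ⊕ ipad = 4e 36 36 36 36 36.
Inner input = 4e 36 36 36 36 36 ∥ e8.
Inner hash: sum = 78+54+54+54+54+54+232 = 580; mod 256 = 68 → 44.

44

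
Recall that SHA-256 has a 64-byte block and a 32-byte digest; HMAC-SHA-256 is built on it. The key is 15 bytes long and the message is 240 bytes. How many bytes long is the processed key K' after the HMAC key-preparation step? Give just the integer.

Key is 15 ≤ 64 bytes, zero-padded: |K'| = 64.

64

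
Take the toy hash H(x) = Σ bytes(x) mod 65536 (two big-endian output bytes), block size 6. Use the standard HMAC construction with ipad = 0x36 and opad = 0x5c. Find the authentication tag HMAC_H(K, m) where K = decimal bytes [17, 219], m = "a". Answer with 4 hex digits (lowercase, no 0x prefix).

Key decimal bytes [17, 219] = 11 db is 2 bytes ≤ B = 6; zero-pad to 6 bytes: K' = 11 db 00 00 00 00.
K' ⊕ ipad = 27 ed 36 36 36 36.  K' ⊕ opad = 4d 87 5c 5c 5c 5c.
Inner input = (K'⊕ipad) ∥ m = 27 ed 36 36 36 36 ∥ 61.
Inner hash: sum = 39+237+54+54+54+54+97 = 589 → 02 4d.
Outer input = (K'⊕opad) ∥ inner = 4d 87 5c 5c 5c 5c ∥ 02 4d.
Outer hash (tag): sum = 77+135+92+92+92+92+2+77 = 659 → 02 93.

0293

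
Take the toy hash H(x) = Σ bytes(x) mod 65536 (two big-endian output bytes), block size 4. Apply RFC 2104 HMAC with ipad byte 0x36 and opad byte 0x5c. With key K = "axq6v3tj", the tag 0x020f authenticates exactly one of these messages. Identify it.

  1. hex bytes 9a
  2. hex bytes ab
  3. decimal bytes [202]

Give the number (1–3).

3

Key "axq6v3tj" = 61 78 71 36 76 33 74 6a is 8 bytes > B = 4, so hash it first: H(key) = 03 07, then zero-pad to 4 bytes: K' = 03 07 00 00.
K' ⊕ ipad = 35 31 36 36; K' ⊕ opad = 5f 5b 5c 5c.
m1: inner = H(35 31 36 36 9a) = 01 6c; tag = H(5f 5b 5c 5c 01 6c) = 01df
m2: inner = H(35 31 36 36 ab) = 01 7d; tag = H(5f 5b 5c 5c 01 7d) = 01f0
m3: inner = H(35 31 36 36 ca) = 01 9c; tag = H(5f 5b 5c 5c 01 9c) = 020f ← matches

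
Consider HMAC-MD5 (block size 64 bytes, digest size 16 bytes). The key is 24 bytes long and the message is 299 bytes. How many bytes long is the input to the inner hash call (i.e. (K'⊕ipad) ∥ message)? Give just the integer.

363

Key is 24 ≤ 64 bytes, zero-padded: |K'| = 64.
Inner input = (K'⊕ipad) ∥ m → 64 + 299 = 363 bytes.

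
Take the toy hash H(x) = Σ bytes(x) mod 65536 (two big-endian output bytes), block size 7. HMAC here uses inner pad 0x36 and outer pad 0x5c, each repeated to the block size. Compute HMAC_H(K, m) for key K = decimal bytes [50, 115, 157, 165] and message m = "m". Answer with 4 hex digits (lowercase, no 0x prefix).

Key decimal bytes [50, 115, 157, 165] = 32 73 9d a5 is 4 bytes ≤ B = 7; zero-pad to 7 bytes: K' = 32 73 9d a5 00 00 00.
K' ⊕ ipad = 04 45 ab 93 36 36 36.  K' ⊕ opad = 6e 2f c1 f9 5c 5c 5c.
Inner input = (K'⊕ipad) ∥ m = 04 45 ab 93 36 36 36 ∥ 6d.
Inner hash: sum = 4+69+171+147+54+54+54+109 = 662 → 02 96.
Outer input = (K'⊕opad) ∥ inner = 6e 2f c1 f9 5c 5c 5c ∥ 02 96.
Outer hash (tag): sum = 110+47+193+249+92+92+92+2+150 = 1027 → 04 03.

0403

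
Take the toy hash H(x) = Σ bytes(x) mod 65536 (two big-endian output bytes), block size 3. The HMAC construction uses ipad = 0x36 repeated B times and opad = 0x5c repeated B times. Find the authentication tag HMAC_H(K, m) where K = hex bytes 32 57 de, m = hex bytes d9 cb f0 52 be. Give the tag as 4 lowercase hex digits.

Key hex bytes 32 57 de is exactly B = 3 bytes: K' = 32 57 de.
K' ⊕ ipad = 04 61 e8.  K' ⊕ opad = 6e 0b 82.
Inner input = (K'⊕ipad) ∥ m = 04 61 e8 ∥ d9 cb f0 52 be.
Inner hash: sum = 4+97+232+217+203+240+82+190 = 1265 → 04 f1.
Outer input = (K'⊕opad) ∥ inner = 6e 0b 82 ∥ 04 f1.
Outer hash (tag): sum = 110+11+130+4+241 = 496 → 01 f0.

01f0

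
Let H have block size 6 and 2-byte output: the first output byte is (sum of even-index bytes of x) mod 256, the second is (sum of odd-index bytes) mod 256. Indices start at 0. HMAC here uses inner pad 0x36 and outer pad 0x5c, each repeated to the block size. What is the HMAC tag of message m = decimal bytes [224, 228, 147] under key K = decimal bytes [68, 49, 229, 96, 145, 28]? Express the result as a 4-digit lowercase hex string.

Key decimal bytes [68, 49, 229, 96, 145, 28] = 44 31 e5 60 91 1c is exactly B = 6 bytes: K' = 44 31 e5 60 91 1c.
K' ⊕ ipad = 72 07 d3 56 a7 2a.  K' ⊕ opad = 18 6d b9 3c cd 40.
Inner input = (K'⊕ipad) ∥ m = 72 07 d3 56 a7 2a ∥ e0 e4 93.
Inner hash: even-index sum = 863 mod 256 = 95; odd-index sum = 363 mod 256 = 107 → 5f 6b.
Outer input = (K'⊕opad) ∥ inner = 18 6d b9 3c cd 40 ∥ 5f 6b.
Outer hash (tag): even-index sum = 509 mod 256 = 253; odd-index sum = 340 mod 256 = 84 → fd 54.

fd54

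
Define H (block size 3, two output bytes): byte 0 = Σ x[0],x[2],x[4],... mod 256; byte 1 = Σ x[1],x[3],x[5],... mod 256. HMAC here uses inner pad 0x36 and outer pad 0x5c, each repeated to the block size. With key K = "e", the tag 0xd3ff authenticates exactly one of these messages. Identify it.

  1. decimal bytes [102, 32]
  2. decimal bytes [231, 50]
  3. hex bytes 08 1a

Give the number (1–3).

Key "e" = 65 is 1 byte ≤ B = 3; zero-pad to 3 bytes: K' = 65 00 00.
K' ⊕ ipad = 53 36 36; K' ⊕ opad = 39 5c 5c.
m1: inner = H(53 36 36 66 20) = a9 9c; tag = H(39 5c 5c a9 9c) = 3105
m2: inner = H(53 36 36 e7 32) = bb 1d; tag = H(39 5c 5c bb 1d) = b217
m3: inner = H(53 36 36 08 1a) = a3 3e; tag = H(39 5c 5c a3 3e) = d3ff ← matches

3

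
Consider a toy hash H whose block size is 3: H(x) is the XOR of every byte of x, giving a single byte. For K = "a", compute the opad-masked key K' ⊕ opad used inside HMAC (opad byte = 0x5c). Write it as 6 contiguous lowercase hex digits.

Key "a" = 61 is 1 byte ≤ B = 3; zero-pad to 3 bytes: K' = 61 00 00.
XOR each byte with 0x5c: 61⊕5c=3d, 00⊕5c=5c, 00⊕5c=5c.

3d5c5c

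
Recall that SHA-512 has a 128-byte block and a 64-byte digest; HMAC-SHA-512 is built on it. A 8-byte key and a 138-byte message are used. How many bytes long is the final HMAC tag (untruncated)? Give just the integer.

The tag is one SHA-512 digest: 64 bytes.

64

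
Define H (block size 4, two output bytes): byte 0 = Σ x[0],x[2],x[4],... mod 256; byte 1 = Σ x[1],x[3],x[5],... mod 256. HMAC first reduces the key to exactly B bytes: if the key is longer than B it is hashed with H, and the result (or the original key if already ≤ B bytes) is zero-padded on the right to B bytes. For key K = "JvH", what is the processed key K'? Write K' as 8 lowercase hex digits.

Key "JvH" = 4a 76 48 is 3 bytes ≤ B = 4; zero-pad to 4 bytes: K' = 4a 76 48 00.

4a764800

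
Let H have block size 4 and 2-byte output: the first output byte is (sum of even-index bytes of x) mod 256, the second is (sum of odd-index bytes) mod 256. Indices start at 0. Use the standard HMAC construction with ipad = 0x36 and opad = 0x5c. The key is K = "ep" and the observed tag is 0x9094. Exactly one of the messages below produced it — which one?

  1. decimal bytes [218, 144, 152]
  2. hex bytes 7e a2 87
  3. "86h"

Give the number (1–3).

Key "ep" = 65 70 is 2 bytes ≤ B = 4; zero-pad to 4 bytes: K' = 65 70 00 00.
K' ⊕ ipad = 53 46 36 36; K' ⊕ opad = 39 2c 5c 5c.
m1: inner = H(53 46 36 36 da 90 98) = fb 0c; tag = H(39 2c 5c 5c fb 0c) = 9094 ← matches
m2: inner = H(53 46 36 36 7e a2 87) = 8e 1e; tag = H(39 2c 5c 5c 8e 1e) = 23a6
m3: inner = H(53 46 36 36 38 36 68) = 29 b2; tag = H(39 2c 5c 5c 29 b2) = be3a

1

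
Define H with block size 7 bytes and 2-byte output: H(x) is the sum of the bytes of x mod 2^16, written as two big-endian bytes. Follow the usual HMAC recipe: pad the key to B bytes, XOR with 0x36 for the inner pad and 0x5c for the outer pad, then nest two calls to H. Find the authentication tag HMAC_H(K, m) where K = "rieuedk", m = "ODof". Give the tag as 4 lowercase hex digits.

Key "rieuedk" = 72 69 65 75 65 64 6b is exactly B = 7 bytes: K' = 72 69 65 75 65 64 6b.
K' ⊕ ipad = 44 5f 53 43 53 52 5d.  K' ⊕ opad = 2e 35 39 29 39 38 37.
Inner input = (K'⊕ipad) ∥ m = 44 5f 53 43 53 52 5d ∥ 4f 44 6f 66.
Inner hash: sum = 68+95+83+67+83+82+93+79+68+111+102 = 931 → 03 a3.
Outer input = (K'⊕opad) ∥ inner = 2e 35 39 29 39 38 37 ∥ 03 a3.
Outer hash (tag): sum = 46+53+57+41+57+56+55+3+163 = 531 → 02 13.

0213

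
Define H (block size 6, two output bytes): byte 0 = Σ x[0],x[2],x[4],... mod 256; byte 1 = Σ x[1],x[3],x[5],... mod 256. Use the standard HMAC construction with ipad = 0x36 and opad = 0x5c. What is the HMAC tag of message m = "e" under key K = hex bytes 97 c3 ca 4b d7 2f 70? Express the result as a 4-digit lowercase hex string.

1b90

Key hex bytes 97 c3 ca 4b d7 2f 70 is 7 bytes > B = 6, so hash it first: H(key) = a8 3d, then zero-pad to 6 bytes: K' = a8 3d 00 00 00 00.
K' ⊕ ipad = 9e 0b 36 36 36 36.  K' ⊕ opad = f4 61 5c 5c 5c 5c.
Inner input = (K'⊕ipad) ∥ m = 9e 0b 36 36 36 36 ∥ 65.
Inner hash: even-index sum = 367 mod 256 = 111; odd-index sum = 119 mod 256 = 119 → 6f 77.
Outer input = (K'⊕opad) ∥ inner = f4 61 5c 5c 5c 5c ∥ 6f 77.
Outer hash (tag): even-index sum = 539 mod 256 = 27; odd-index sum = 400 mod 256 = 144 → 1b 90.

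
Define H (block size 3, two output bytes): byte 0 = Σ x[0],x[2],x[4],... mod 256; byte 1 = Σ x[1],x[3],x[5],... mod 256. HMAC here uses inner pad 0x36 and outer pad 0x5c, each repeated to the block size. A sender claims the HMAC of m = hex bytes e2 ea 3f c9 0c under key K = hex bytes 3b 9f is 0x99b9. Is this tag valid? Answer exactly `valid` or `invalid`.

valid

Key hex bytes 3b 9f is 2 bytes ≤ B = 3; zero-pad to 3 bytes: K' = 3b 9f 00.
K' ⊕ ipad = 0d a9 36; K' ⊕ opad = 67 c3 5c.
Inner hash: even-index sum = 502 mod 256 = 246; odd-index sum = 470 mod 256 = 214 → f6 d6.
Outer hash (recomputed tag): even-index sum = 409 mod 256 = 153; odd-index sum = 441 mod 256 = 185 → 99 b9.
Recomputed tag = 99b9; claimed = 99b9 → match.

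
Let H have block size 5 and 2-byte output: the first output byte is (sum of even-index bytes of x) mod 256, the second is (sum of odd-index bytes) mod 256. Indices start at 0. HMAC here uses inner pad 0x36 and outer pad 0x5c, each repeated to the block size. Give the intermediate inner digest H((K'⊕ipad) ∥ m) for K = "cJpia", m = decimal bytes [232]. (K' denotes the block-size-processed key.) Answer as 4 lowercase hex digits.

Key "cJpia" = 63 4a 70 69 61 is exactly B = 5 bytes: K' = 63 4a 70 69 61.
K' ⊕ ipad = 55 7c 46 5f 57.
Inner input = 55 7c 46 5f 57 ∥ e8.
Inner hash: even-index sum = 242 mod 256 = 242; odd-index sum = 451 mod 256 = 195 → f2 c3.

f2c3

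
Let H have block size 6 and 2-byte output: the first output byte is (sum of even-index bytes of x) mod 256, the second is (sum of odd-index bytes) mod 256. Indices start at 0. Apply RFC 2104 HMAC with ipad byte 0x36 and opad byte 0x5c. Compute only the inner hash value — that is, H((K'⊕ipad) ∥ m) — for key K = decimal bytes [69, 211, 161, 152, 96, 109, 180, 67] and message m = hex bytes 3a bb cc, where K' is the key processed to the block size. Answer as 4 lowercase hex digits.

Key decimal bytes [69, 211, 161, 152, 96, 109, 180, 67] = 45 d3 a1 98 60 6d b4 43 is 8 bytes > B = 6, so hash it first: H(key) = fa 1b, then zero-pad to 6 bytes: K' = fa 1b 00 00 00 00.
K' ⊕ ipad = cc 2d 36 36 36 36.
Inner input = cc 2d 36 36 36 36 ∥ 3a bb cc.
Inner hash: even-index sum = 574 mod 256 = 62; odd-index sum = 340 mod 256 = 84 → 3e 54.

3e54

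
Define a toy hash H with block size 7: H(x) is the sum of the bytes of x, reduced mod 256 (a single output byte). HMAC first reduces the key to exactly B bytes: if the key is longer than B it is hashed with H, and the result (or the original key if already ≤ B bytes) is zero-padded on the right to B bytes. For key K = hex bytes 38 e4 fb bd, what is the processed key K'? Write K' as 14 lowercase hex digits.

Key hex bytes 38 e4 fb bd is 4 bytes ≤ B = 7; zero-pad to 7 bytes: K' = 38 e4 fb bd 00 00 00.

38e4fbbd000000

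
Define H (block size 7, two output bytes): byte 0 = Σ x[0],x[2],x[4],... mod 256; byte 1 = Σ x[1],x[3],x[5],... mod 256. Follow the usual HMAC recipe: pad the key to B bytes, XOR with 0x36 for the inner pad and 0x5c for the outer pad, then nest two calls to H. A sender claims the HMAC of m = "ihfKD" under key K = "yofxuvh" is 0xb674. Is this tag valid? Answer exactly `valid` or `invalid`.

Key "yofxuvh" = 79 6f 66 78 75 76 68 is exactly B = 7 bytes: K' = 79 6f 66 78 75 76 68.
K' ⊕ ipad = 4f 59 50 4e 43 40 5e; K' ⊕ opad = 25 33 3a 24 29 2a 34.
Inner hash: even-index sum = 499 mod 256 = 243; odd-index sum = 506 mod 256 = 250 → f3 fa.
Outer hash (recomputed tag): even-index sum = 438 mod 256 = 182; odd-index sum = 372 mod 256 = 116 → b6 74.
Recomputed tag = b674; claimed = b674 → match.

valid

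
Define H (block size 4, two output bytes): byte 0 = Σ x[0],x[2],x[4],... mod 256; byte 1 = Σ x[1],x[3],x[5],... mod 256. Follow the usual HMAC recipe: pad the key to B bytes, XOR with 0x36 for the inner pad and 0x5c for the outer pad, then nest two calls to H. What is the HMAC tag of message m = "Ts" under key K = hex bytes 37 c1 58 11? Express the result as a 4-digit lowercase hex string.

Key hex bytes 37 c1 58 11 is exactly B = 4 bytes: K' = 37 c1 58 11.
K' ⊕ ipad = 01 f7 6e 27.  K' ⊕ opad = 6b 9d 04 4d.
Inner input = (K'⊕ipad) ∥ m = 01 f7 6e 27 ∥ 54 73.
Inner hash: even-index sum = 195 mod 256 = 195; odd-index sum = 401 mod 256 = 145 → c3 91.
Outer input = (K'⊕opad) ∥ inner = 6b 9d 04 4d ∥ c3 91.
Outer hash (tag): even-index sum = 306 mod 256 = 50; odd-index sum = 379 mod 256 = 123 → 32 7b.

327b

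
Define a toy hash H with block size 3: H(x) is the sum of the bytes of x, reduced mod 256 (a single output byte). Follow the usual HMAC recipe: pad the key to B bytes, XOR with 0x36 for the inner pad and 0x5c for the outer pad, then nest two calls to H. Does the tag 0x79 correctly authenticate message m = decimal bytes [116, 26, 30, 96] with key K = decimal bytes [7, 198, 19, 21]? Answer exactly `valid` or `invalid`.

invalid

Key decimal bytes [7, 198, 19, 21] = 07 c6 13 15 is 4 bytes > B = 3, so hash it first: H(key) = f5, then zero-pad to 3 bytes: K' = f5 00 00.
K' ⊕ ipad = c3 36 36; K' ⊕ opad = a9 5c 5c.
Inner hash: sum = 195+54+54+116+26+30+96 = 571; mod 256 = 59 → 3b.
Outer hash (recomputed tag): sum = 169+92+92+59 = 412; mod 256 = 156 → 9c.
Recomputed tag = 9c; claimed = 79 → mismatch.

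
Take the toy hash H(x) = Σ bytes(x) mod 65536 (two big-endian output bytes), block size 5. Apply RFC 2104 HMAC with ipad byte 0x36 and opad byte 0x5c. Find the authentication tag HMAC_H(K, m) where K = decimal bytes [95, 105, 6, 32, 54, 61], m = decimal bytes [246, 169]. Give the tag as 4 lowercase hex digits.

Key decimal bytes [95, 105, 6, 32, 54, 61] = 5f 69 06 20 36 3d is 6 bytes > B = 5, so hash it first: H(key) = 01 61, then zero-pad to 5 bytes: K' = 01 61 00 00 00.
K' ⊕ ipad = 37 57 36 36 36.  K' ⊕ opad = 5d 3d 5c 5c 5c.
Inner input = (K'⊕ipad) ∥ m = 37 57 36 36 36 ∥ f6 a9.
Inner hash: sum = 55+87+54+54+54+246+169 = 719 → 02 cf.
Outer input = (K'⊕opad) ∥ inner = 5d 3d 5c 5c 5c ∥ 02 cf.
Outer hash (tag): sum = 93+61+92+92+92+2+207 = 639 → 02 7f.

027f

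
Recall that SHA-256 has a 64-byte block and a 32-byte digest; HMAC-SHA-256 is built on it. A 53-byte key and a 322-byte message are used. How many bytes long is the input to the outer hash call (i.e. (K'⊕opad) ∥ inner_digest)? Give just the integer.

96

Key is 53 ≤ 64 bytes, zero-padded: |K'| = 64.
Outer input = (K'⊕opad) ∥ H(inner) → 64 + 32 = 96 bytes.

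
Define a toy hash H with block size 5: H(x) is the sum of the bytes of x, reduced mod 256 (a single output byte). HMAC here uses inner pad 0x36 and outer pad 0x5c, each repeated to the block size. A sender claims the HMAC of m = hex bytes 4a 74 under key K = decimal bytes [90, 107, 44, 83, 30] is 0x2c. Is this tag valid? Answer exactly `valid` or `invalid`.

Key decimal bytes [90, 107, 44, 83, 30] = 5a 6b 2c 53 1e is exactly B = 5 bytes: K' = 5a 6b 2c 53 1e.
K' ⊕ ipad = 6c 5d 1a 65 28; K' ⊕ opad = 06 37 70 0f 42.
Inner hash: sum = 108+93+26+101+40+74+116 = 558; mod 256 = 46 → 2e.
Outer hash (recomputed tag): sum = 6+55+112+15+66+46 = 300; mod 256 = 44 → 2c.
Recomputed tag = 2c; claimed = 2c → match.

valid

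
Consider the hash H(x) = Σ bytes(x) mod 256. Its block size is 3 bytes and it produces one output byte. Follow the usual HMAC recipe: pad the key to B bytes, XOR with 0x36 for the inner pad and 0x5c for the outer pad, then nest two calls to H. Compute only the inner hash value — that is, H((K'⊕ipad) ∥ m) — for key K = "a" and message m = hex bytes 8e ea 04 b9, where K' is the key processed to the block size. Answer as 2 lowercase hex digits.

Key "a" = 61 is 1 byte ≤ B = 3; zero-pad to 3 bytes: K' = 61 00 00.
K' ⊕ ipad = 57 36 36.
Inner input = 57 36 36 ∥ 8e ea 04 b9.
Inner hash: sum = 87+54+54+142+234+4+185 = 760; mod 256 = 248 → f8.

f8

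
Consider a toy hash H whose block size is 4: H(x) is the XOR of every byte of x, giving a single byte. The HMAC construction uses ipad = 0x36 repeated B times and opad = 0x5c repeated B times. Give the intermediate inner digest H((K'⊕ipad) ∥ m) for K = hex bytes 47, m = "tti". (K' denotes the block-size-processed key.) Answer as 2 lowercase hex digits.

2e

Key hex bytes 47 is 1 byte ≤ B = 4; zero-pad to 4 bytes: K' = 47 00 00 00.
K' ⊕ ipad = 71 36 36 36.
Inner input = 71 36 36 36 ∥ 74 74 69.
Inner hash: XOR 71⊕36⊕36⊕36⊕74⊕74⊕69 = 2e.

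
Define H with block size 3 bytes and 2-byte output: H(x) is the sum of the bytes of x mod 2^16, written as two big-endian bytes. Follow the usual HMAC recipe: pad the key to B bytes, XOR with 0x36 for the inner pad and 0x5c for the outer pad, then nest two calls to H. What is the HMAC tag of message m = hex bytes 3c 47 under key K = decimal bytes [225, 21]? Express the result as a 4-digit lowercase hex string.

0216

Key decimal bytes [225, 21] = e1 15 is 2 bytes ≤ B = 3; zero-pad to 3 bytes: K' = e1 15 00.
K' ⊕ ipad = d7 23 36.  K' ⊕ opad = bd 49 5c.
Inner input = (K'⊕ipad) ∥ m = d7 23 36 ∥ 3c 47.
Inner hash: sum = 215+35+54+60+71 = 435 → 01 b3.
Outer input = (K'⊕opad) ∥ inner = bd 49 5c ∥ 01 b3.
Outer hash (tag): sum = 189+73+92+1+179 = 534 → 02 16.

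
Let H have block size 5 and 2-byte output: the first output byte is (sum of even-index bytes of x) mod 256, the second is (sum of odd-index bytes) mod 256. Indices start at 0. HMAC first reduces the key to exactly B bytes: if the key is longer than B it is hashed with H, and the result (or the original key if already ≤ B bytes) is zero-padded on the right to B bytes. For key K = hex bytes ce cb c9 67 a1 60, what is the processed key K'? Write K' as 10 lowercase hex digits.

|K| = 6 > B = 5, so first hash the key.
H(K): even-index sum = 568 mod 256 = 56; odd-index sum = 402 mod 256 = 146 → 38 92.
Zero-pad H(K) = 38 92 to 5 bytes: K' = 38 92 00 00 00.

3892000000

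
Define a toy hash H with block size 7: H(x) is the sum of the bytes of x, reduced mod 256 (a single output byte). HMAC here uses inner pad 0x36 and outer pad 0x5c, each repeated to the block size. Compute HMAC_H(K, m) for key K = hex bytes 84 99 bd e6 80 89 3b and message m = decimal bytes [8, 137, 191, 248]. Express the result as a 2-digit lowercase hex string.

d6

Key hex bytes 84 99 bd e6 80 89 3b is exactly B = 7 bytes: K' = 84 99 bd e6 80 89 3b.
K' ⊕ ipad = b2 af 8b d0 b6 bf 0d.  K' ⊕ opad = d8 c5 e1 ba dc d5 67.
Inner input = (K'⊕ipad) ∥ m = b2 af 8b d0 b6 bf 0d ∥ 08 89 bf f8.
Inner hash: sum = 178+175+139+208+182+191+13+8+137+191+248 = 1670; mod 256 = 134 → 86.
Outer input = (K'⊕opad) ∥ inner = d8 c5 e1 ba dc d5 67 ∥ 86.
Outer hash (tag): sum = 216+197+225+186+220+213+103+134 = 1494; mod 256 = 214 → d6.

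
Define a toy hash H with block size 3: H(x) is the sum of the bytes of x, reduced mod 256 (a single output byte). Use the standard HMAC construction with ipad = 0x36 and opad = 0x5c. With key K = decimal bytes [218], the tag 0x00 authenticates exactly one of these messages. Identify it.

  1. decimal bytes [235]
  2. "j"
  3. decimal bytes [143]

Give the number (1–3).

2

Key decimal bytes [218] = da is 1 byte ≤ B = 3; zero-pad to 3 bytes: K' = da 00 00.
K' ⊕ ipad = ec 36 36; K' ⊕ opad = 86 5c 5c.
m1: inner = H(ec 36 36 eb) = 43; tag = H(86 5c 5c 43) = 81
m2: inner = H(ec 36 36 6a) = c2; tag = H(86 5c 5c c2) = 00 ← matches
m3: inner = H(ec 36 36 8f) = e7; tag = H(86 5c 5c e7) = 25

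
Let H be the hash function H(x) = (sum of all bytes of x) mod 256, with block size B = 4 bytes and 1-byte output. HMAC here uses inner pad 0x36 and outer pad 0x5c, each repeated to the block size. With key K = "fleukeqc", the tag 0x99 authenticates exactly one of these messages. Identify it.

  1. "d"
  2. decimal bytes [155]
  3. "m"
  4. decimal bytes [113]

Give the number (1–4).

4

Key "fleukeqc" = 66 6c 65 75 6b 65 71 63 is 8 bytes > B = 4, so hash it first: H(key) = 50, then zero-pad to 4 bytes: K' = 50 00 00 00.
K' ⊕ ipad = 66 36 36 36; K' ⊕ opad = 0c 5c 5c 5c.
m1: inner = H(66 36 36 36 64) = 6c; tag = H(0c 5c 5c 5c 6c) = 8c
m2: inner = H(66 36 36 36 9b) = a3; tag = H(0c 5c 5c 5c a3) = c3
m3: inner = H(66 36 36 36 6d) = 75; tag = H(0c 5c 5c 5c 75) = 95
m4: inner = H(66 36 36 36 71) = 79; tag = H(0c 5c 5c 5c 79) = 99 ← matches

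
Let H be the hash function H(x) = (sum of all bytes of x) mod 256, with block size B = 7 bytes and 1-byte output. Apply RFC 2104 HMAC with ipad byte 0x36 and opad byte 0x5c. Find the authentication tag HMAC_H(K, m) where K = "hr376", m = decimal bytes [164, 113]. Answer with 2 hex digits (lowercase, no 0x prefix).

Key "hr376" = 68 72 33 37 36 is 5 bytes ≤ B = 7; zero-pad to 7 bytes: K' = 68 72 33 37 36 00 00.
K' ⊕ ipad = 5e 44 05 01 00 36 36.  K' ⊕ opad = 34 2e 6f 6b 6a 5c 5c.
Inner input = (K'⊕ipad) ∥ m = 5e 44 05 01 00 36 36 ∥ a4 71.
Inner hash: sum = 94+68+5+1+0+54+54+164+113 = 553; mod 256 = 41 → 29.
Outer input = (K'⊕opad) ∥ inner = 34 2e 6f 6b 6a 5c 5c ∥ 29.
Outer hash (tag): sum = 52+46+111+107+106+92+92+41 = 647; mod 256 = 135 → 87.

87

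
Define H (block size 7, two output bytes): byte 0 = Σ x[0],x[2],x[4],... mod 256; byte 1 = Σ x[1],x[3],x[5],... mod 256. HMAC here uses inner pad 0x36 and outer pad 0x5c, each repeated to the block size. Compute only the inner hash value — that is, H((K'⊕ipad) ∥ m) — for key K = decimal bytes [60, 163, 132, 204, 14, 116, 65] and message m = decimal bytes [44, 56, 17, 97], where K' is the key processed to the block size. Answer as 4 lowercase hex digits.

040e

Key decimal bytes [60, 163, 132, 204, 14, 116, 65] = 3c a3 84 cc 0e 74 41 is exactly B = 7 bytes: K' = 3c a3 84 cc 0e 74 41.
K' ⊕ ipad = 0a 95 b2 fa 38 42 77.
Inner input = 0a 95 b2 fa 38 42 77 ∥ 2c 38 11 61.
Inner hash: even-index sum = 516 mod 256 = 4; odd-index sum = 526 mod 256 = 14 → 04 0e.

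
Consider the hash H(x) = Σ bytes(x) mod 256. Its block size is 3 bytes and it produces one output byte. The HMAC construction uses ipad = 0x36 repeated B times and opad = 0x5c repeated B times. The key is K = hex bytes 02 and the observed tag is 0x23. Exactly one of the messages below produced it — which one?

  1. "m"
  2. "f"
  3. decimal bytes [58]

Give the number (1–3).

1

Key hex bytes 02 is 1 byte ≤ B = 3; zero-pad to 3 bytes: K' = 02 00 00.
K' ⊕ ipad = 34 36 36; K' ⊕ opad = 5e 5c 5c.
m1: inner = H(34 36 36 6d) = 0d; tag = H(5e 5c 5c 0d) = 23 ← matches
m2: inner = H(34 36 36 66) = 06; tag = H(5e 5c 5c 06) = 1c
m3: inner = H(34 36 36 3a) = da; tag = H(5e 5c 5c da) = f0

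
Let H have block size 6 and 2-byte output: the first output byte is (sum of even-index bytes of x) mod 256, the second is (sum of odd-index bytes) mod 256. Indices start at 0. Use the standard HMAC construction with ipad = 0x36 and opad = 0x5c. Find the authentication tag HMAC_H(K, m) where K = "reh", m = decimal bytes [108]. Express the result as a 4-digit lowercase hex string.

02b0

Key "reh" = 72 65 68 is 3 bytes ≤ B = 6; zero-pad to 6 bytes: K' = 72 65 68 00 00 00.
K' ⊕ ipad = 44 53 5e 36 36 36.  K' ⊕ opad = 2e 39 34 5c 5c 5c.
Inner input = (K'⊕ipad) ∥ m = 44 53 5e 36 36 36 ∥ 6c.
Inner hash: even-index sum = 324 mod 256 = 68; odd-index sum = 191 mod 256 = 191 → 44 bf.
Outer input = (K'⊕opad) ∥ inner = 2e 39 34 5c 5c 5c ∥ 44 bf.
Outer hash (tag): even-index sum = 258 mod 256 = 2; odd-index sum = 432 mod 256 = 176 → 02 b0.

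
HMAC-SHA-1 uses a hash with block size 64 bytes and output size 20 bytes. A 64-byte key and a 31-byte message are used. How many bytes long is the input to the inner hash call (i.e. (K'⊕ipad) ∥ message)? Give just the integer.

Key is 64 ≤ 64 bytes, zero-padded: |K'| = 64.
Inner input = (K'⊕ipad) ∥ m → 64 + 31 = 95 bytes.

95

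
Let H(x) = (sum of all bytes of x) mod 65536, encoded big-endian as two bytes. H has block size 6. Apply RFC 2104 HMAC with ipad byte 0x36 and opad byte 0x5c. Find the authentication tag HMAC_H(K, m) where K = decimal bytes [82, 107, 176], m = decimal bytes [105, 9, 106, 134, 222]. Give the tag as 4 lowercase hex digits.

0272

Key decimal bytes [82, 107, 176] = 52 6b b0 is 3 bytes ≤ B = 6; zero-pad to 6 bytes: K' = 52 6b b0 00 00 00.
K' ⊕ ipad = 64 5d 86 36 36 36.  K' ⊕ opad = 0e 37 ec 5c 5c 5c.
Inner input = (K'⊕ipad) ∥ m = 64 5d 86 36 36 36 ∥ 69 09 6a 86 de.
Inner hash: sum = 100+93+134+54+54+54+105+9+106+134+222 = 1065 → 04 29.
Outer input = (K'⊕opad) ∥ inner = 0e 37 ec 5c 5c 5c ∥ 04 29.
Outer hash (tag): sum = 14+55+236+92+92+92+4+41 = 626 → 02 72.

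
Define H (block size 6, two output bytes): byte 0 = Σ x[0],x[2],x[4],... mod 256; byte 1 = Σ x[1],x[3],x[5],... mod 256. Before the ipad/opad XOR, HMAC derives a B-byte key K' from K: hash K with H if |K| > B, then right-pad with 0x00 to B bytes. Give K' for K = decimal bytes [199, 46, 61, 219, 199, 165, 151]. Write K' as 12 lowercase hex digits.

|K| = 7 > B = 6, so first hash the key.
H(K): even-index sum = 610 mod 256 = 98; odd-index sum = 430 mod 256 = 174 → 62 ae.
Zero-pad H(K) = 62 ae to 6 bytes: K' = 62 ae 00 00 00 00.

62ae00000000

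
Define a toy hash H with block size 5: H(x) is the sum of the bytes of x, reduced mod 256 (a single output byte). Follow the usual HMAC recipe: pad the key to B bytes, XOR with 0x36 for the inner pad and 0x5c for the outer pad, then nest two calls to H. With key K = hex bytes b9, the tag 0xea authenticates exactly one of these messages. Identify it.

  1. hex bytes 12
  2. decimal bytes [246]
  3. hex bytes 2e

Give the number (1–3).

Key hex bytes b9 is 1 byte ≤ B = 5; zero-pad to 5 bytes: K' = b9 00 00 00 00.
K' ⊕ ipad = 8f 36 36 36 36; K' ⊕ opad = e5 5c 5c 5c 5c.
m1: inner = H(8f 36 36 36 36 12) = 79; tag = H(e5 5c 5c 5c 5c 79) = ce
m2: inner = H(8f 36 36 36 36 f6) = 5d; tag = H(e5 5c 5c 5c 5c 5d) = b2
m3: inner = H(8f 36 36 36 36 2e) = 95; tag = H(e5 5c 5c 5c 5c 95) = ea ← matches

3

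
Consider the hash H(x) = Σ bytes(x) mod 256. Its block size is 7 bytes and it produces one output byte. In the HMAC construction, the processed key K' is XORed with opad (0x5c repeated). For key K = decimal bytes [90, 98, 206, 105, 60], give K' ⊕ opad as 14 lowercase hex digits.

063e9235605c5c

Key decimal bytes [90, 98, 206, 105, 60] = 5a 62 ce 69 3c is 5 bytes ≤ B = 7; zero-pad to 7 bytes: K' = 5a 62 ce 69 3c 00 00.
XOR each byte with 0x5c: 5a⊕5c=06, 62⊕5c=3e, ce⊕5c=92, 69⊕5c=35, 3c⊕5c=60, 00⊕5c=5c, 00⊕5c=5c.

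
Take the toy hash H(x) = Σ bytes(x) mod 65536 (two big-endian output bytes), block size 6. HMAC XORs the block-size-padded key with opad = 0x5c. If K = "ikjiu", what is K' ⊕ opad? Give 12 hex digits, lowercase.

Key "ikjiu" = 69 6b 6a 69 75 is 5 bytes ≤ B = 6; zero-pad to 6 bytes: K' = 69 6b 6a 69 75 00.
XOR each byte with 0x5c: 69⊕5c=35, 6b⊕5c=37, 6a⊕5c=36, 69⊕5c=35, 75⊕5c=29, 00⊕5c=5c.

35373635295c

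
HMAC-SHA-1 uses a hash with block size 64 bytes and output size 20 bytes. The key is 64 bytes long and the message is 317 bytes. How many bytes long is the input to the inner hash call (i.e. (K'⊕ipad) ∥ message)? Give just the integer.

Key is 64 ≤ 64 bytes, zero-padded: |K'| = 64.
Inner input = (K'⊕ipad) ∥ m → 64 + 317 = 381 bytes.

381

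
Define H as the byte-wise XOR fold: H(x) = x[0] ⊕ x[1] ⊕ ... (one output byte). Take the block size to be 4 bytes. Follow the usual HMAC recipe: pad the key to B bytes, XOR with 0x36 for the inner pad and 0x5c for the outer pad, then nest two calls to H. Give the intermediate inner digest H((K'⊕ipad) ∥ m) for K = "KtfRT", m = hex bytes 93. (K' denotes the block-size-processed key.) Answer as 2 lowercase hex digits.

cc

Key "KtfRT" = 4b 74 66 52 54 is 5 bytes > B = 4, so hash it first: H(key) = 5f, then zero-pad to 4 bytes: K' = 5f 00 00 00.
K' ⊕ ipad = 69 36 36 36.
Inner input = 69 36 36 36 ∥ 93.
Inner hash: XOR 69⊕36⊕36⊕36⊕93 = cc.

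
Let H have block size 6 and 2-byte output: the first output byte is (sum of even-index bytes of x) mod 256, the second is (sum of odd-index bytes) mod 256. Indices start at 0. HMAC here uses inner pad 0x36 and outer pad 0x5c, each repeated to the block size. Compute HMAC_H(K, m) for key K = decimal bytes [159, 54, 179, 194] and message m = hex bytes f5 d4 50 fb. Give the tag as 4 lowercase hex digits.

Key decimal bytes [159, 54, 179, 194] = 9f 36 b3 c2 is 4 bytes ≤ B = 6; zero-pad to 6 bytes: K' = 9f 36 b3 c2 00 00.
K' ⊕ ipad = a9 00 85 f4 36 36.  K' ⊕ opad = c3 6a ef 9e 5c 5c.
Inner input = (K'⊕ipad) ∥ m = a9 00 85 f4 36 36 ∥ f5 d4 50 fb.
Inner hash: even-index sum = 681 mod 256 = 169; odd-index sum = 761 mod 256 = 249 → a9 f9.
Outer input = (K'⊕opad) ∥ inner = c3 6a ef 9e 5c 5c ∥ a9 f9.
Outer hash (tag): even-index sum = 695 mod 256 = 183; odd-index sum = 605 mod 256 = 93 → b7 5d.

b75d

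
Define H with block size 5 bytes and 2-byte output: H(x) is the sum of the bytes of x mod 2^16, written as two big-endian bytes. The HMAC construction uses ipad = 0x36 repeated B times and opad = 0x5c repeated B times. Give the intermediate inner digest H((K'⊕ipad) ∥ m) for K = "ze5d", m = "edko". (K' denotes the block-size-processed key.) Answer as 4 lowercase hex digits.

Key "ze5d" = 7a 65 35 64 is 4 bytes ≤ B = 5; zero-pad to 5 bytes: K' = 7a 65 35 64 00.
K' ⊕ ipad = 4c 53 03 52 36.
Inner input = 4c 53 03 52 36 ∥ 65 64 6b 6f.
Inner hash: sum = 76+83+3+82+54+101+100+107+111 = 717 → 02 cd.

02cd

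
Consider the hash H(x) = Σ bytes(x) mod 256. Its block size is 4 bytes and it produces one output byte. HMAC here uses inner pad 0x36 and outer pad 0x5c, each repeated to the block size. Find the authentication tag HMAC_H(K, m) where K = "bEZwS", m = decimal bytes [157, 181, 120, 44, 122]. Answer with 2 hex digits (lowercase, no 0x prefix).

Key "bEZwS" = 62 45 5a 77 53 is 5 bytes > B = 4, so hash it first: H(key) = cb, then zero-pad to 4 bytes: K' = cb 00 00 00.
K' ⊕ ipad = fd 36 36 36.  K' ⊕ opad = 97 5c 5c 5c.
Inner input = (K'⊕ipad) ∥ m = fd 36 36 36 ∥ 9d b5 78 2c 7a.
Inner hash: sum = 253+54+54+54+157+181+120+44+122 = 1039; mod 256 = 15 → 0f.
Outer input = (K'⊕opad) ∥ inner = 97 5c 5c 5c ∥ 0f.
Outer hash (tag): sum = 151+92+92+92+15 = 442; mod 256 = 186 → ba.

ba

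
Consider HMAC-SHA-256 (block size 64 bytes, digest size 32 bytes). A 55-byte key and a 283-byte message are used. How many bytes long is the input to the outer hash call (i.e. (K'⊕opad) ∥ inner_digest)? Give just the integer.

Key is 55 ≤ 64 bytes, zero-padded: |K'| = 64.
Outer input = (K'⊕opad) ∥ H(inner) → 64 + 32 = 96 bytes.

96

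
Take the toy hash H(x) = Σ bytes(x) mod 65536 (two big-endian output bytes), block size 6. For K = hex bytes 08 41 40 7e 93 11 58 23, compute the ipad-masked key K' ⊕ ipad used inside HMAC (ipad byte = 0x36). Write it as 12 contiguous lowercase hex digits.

341036363636

Key hex bytes 08 41 40 7e 93 11 58 23 is 8 bytes > B = 6, so hash it first: H(key) = 02 26, then zero-pad to 6 bytes: K' = 02 26 00 00 00 00.
XOR each byte with 0x36: 02⊕36=34, 26⊕36=10, 00⊕36=36, 00⊕36=36, 00⊕36=36, 00⊕36=36.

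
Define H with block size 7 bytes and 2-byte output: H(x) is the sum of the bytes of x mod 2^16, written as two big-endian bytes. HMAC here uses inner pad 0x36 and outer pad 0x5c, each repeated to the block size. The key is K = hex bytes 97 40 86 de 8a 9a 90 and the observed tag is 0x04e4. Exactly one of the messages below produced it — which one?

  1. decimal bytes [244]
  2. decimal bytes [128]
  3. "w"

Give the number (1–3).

Key hex bytes 97 40 86 de 8a 9a 90 is exactly B = 7 bytes: K' = 97 40 86 de 8a 9a 90.
K' ⊕ ipad = a1 76 b0 e8 bc ac a6; K' ⊕ opad = cb 1c da 82 d6 c6 cc.
m1: inner = H(a1 76 b0 e8 bc ac a6 f4) = 05 b1; tag = H(cb 1c da 82 d6 c6 cc 05 b1) = 0561
m2: inner = H(a1 76 b0 e8 bc ac a6 80) = 05 3d; tag = H(cb 1c da 82 d6 c6 cc 05 3d) = 04ed
m3: inner = H(a1 76 b0 e8 bc ac a6 77) = 05 34; tag = H(cb 1c da 82 d6 c6 cc 05 34) = 04e4 ← matches

3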